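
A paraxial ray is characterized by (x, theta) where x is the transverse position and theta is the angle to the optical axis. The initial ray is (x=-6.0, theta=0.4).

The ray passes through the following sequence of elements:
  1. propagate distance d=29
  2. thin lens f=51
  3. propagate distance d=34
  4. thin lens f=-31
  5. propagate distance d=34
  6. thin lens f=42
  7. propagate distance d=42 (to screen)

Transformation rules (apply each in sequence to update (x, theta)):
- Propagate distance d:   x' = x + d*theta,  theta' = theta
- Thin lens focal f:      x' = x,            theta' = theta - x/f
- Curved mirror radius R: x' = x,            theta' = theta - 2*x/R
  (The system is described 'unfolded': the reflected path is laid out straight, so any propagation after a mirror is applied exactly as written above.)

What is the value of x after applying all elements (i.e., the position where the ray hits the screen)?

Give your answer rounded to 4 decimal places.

Initial: x=-6.0000 theta=0.4000
After 1 (propagate distance d=29): x=5.6000 theta=0.4000
After 2 (thin lens f=51): x=5.6000 theta=74/255 (≈0.2902)
After 3 (propagate distance d=34): x=232/15 (≈15.4667) theta=74/255 (≈0.2902)
After 4 (thin lens f=-31): x=232/15 (≈15.4667) theta=6238/7905 (≈0.7891)
After 5 (propagate distance d=34): x=6556/155 (≈42.2968) theta=6238/7905 (≈0.7891)
After 6 (thin lens f=42): x=6556/155 (≈42.2968) theta=-804/3689 (≈-0.2179)
After 7 (propagate distance d=42 (to screen)): x=87332/2635 (≈33.1431) theta=-804/3689 (≈-0.2179)
Rounded to 4 decimal places: x = 33.1431

Answer: 33.1431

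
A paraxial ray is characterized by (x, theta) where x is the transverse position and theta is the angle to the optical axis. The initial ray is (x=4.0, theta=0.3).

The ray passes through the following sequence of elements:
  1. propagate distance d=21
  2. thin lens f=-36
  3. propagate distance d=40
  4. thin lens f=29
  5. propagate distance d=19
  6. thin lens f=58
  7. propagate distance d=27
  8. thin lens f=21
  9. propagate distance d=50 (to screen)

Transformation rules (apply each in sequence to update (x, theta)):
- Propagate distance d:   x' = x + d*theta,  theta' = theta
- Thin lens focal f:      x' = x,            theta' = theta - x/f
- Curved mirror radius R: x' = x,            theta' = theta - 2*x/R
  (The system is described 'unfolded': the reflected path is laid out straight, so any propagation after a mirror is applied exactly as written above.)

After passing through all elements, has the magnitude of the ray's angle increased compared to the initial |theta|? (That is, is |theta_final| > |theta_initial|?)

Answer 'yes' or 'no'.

Answer: yes

Derivation:
Initial: x=4.0000 theta=0.3000
After 1 (propagate distance d=21): x=10.3000 theta=0.3000
After 2 (thin lens f=-36): x=10.3000 theta=211/360 (≈0.5861)
After 3 (propagate distance d=40): x=3037/90 (≈33.7444) theta=211/360 (≈0.5861)
After 4 (thin lens f=29): x=3037/90 (≈33.7444) theta=-6029/10440 (≈-0.5775)
After 5 (propagate distance d=19): x=79247/3480 (≈22.7721) theta=-6029/10440 (≈-0.5775)
After 6 (thin lens f=58): x=79247/3480 (≈22.7721) theta=-587423/605520 (≈-0.9701)
After 7 (propagate distance d=27): x=-690481/201840 (≈-3.4209) theta=-587423/605520 (≈-0.9701)
After 8 (thin lens f=21): x=-690481/201840 (≈-3.4209) theta=-85537/105966 (≈-0.8072)
After 9 (propagate distance d=50 (to screen)): x=-185574101/4238640 (≈-43.7815) theta=-85537/105966 (≈-0.8072)
|theta_initial|=0.3000 |theta_final|=85537/105966 (≈0.8072) -> increased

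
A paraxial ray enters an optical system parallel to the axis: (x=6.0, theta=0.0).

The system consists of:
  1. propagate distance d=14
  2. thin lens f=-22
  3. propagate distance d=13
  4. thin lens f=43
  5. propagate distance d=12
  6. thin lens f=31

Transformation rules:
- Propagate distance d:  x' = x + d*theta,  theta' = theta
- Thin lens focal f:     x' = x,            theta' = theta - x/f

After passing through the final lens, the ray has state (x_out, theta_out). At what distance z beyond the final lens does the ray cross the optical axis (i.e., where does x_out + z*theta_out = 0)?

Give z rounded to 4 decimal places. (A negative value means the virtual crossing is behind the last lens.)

Answer: 36.6822

Derivation:
Initial: x=6.0000 theta=0.0000
After 1 (propagate distance d=14): x=6.0000 theta=0.0000
After 2 (thin lens f=-22): x=6.0000 theta=3/11 (≈0.2727)
After 3 (propagate distance d=13): x=105/11 (≈9.5455) theta=3/11 (≈0.2727)
After 4 (thin lens f=43): x=105/11 (≈9.5455) theta=24/473 (≈0.0507)
After 5 (propagate distance d=12): x=4803/473 (≈10.1543) theta=24/473 (≈0.0507)
After 6 (thin lens f=31): x=4803/473 (≈10.1543) theta=-369/1333 (≈-0.2768)
z_focus = -x_out/theta_out = -(4803/473)/(-369/1333) = 49631/1353 ≈ 36.6822
Rounded to 4 decimal places: z = 36.6822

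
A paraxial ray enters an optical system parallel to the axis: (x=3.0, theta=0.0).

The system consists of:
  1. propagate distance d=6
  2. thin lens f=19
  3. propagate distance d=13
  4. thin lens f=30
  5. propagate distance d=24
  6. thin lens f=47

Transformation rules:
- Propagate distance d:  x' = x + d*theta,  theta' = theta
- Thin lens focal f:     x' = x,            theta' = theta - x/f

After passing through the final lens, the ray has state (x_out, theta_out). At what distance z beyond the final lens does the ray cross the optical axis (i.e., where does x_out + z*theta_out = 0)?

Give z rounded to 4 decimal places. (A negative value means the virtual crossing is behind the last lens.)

Initial: x=3.0000 theta=0.0000
After 1 (propagate distance d=6): x=3.0000 theta=0.0000
After 2 (thin lens f=19): x=3.0000 theta=-3/19 (≈-0.1579)
After 3 (propagate distance d=13): x=18/19 (≈0.9474) theta=-3/19 (≈-0.1579)
After 4 (thin lens f=30): x=18/19 (≈0.9474) theta=-18/95 (≈-0.1895)
After 5 (propagate distance d=24): x=-3.6000 theta=-18/95 (≈-0.1895)
After 6 (thin lens f=47): x=-3.6000 theta=-504/4465 (≈-0.1129)
z_focus = -x_out/theta_out = -(-3.6000)/(-504/4465) = -893/28 ≈ -31.8929
Rounded to 4 decimal places: z = -31.8929

Answer: -31.8929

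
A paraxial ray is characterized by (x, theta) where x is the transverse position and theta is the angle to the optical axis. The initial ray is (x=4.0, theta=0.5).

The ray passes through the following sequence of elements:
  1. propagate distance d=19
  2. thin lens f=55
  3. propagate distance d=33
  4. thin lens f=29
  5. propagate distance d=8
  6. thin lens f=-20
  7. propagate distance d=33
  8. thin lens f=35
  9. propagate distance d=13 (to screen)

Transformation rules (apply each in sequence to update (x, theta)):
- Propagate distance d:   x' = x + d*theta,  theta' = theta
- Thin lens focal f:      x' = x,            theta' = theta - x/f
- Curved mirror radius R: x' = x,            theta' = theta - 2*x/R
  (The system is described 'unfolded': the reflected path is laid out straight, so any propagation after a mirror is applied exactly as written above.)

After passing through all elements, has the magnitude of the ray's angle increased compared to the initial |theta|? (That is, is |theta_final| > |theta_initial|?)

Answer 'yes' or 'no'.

Initial: x=4.0000 theta=0.5000
After 1 (propagate distance d=19): x=13.5000 theta=0.5000
After 2 (thin lens f=55): x=13.5000 theta=14/55 (≈0.2545)
After 3 (propagate distance d=33): x=21.9000 theta=14/55 (≈0.2545)
After 4 (thin lens f=29): x=21.9000 theta=-1597/3190 (≈-0.5006)
After 5 (propagate distance d=8): x=11417/638 (≈17.8950) theta=-1597/3190 (≈-0.5006)
After 6 (thin lens f=-20): x=11417/638 (≈17.8950) theta=5029/12760 (≈0.3941)
After 7 (propagate distance d=33): x=394297/12760 (≈30.9010) theta=5029/12760 (≈0.3941)
After 8 (thin lens f=35): x=394297/12760 (≈30.9010) theta=-109141/223300 (≈-0.4888)
After 9 (propagate distance d=13 (to screen)): x=10962729/446600 (≈24.5471) theta=-109141/223300 (≈-0.4888)
|theta_initial|=0.5000 |theta_final|=109141/223300 (≈0.4888) -> not increased

Answer: no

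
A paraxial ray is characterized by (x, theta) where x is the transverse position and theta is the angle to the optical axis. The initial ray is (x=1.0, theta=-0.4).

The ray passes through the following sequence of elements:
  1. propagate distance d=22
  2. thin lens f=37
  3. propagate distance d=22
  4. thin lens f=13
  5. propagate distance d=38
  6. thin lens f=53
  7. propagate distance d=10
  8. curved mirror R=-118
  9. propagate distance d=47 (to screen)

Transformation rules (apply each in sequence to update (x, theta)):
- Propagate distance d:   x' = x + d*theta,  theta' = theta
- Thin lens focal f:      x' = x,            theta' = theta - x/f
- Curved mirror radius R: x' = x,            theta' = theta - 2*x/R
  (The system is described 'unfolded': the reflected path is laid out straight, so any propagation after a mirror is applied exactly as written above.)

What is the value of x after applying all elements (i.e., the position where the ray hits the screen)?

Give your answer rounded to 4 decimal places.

Answer: 56.5165

Derivation:
Initial: x=1.0000 theta=-0.4000
After 1 (propagate distance d=22): x=-7.8000 theta=-0.4000
After 2 (thin lens f=37): x=-7.8000 theta=-7/37 (≈-0.1892)
After 3 (propagate distance d=22): x=-2213/185 (≈-11.9622) theta=-7/37 (≈-0.1892)
After 4 (thin lens f=13): x=-2213/185 (≈-11.9622) theta=1758/2405 (≈0.7310)
After 5 (propagate distance d=38): x=7607/481 (≈15.8150) theta=1758/2405 (≈0.7310)
After 6 (thin lens f=53): x=7607/481 (≈15.8150) theta=55139/127465 (≈0.4326)
After 7 (propagate distance d=10): x=13877/689 (≈20.1408) theta=55139/127465 (≈0.4326)
After 8 (curved mirror R=-118): x=13877/689 (≈20.1408) theta=5820446/7520435 (≈0.7740)
After 9 (propagate distance d=47 (to screen)): x=425028417/7520435 (≈56.5165) theta=5820446/7520435 (≈0.7740)
Rounded to 4 decimal places: x = 56.5165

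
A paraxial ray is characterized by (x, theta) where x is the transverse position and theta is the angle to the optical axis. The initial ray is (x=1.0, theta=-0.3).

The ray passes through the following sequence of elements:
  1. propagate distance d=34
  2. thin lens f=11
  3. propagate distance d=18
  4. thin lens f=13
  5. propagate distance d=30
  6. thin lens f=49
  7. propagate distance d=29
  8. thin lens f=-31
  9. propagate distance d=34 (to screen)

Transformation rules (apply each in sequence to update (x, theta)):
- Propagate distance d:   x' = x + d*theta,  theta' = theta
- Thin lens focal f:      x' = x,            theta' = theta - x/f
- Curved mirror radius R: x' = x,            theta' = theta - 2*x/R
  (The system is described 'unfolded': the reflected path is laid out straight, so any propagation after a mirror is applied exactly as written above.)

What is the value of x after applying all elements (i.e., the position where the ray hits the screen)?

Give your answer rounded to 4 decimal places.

Answer: 50.0455

Derivation:
Initial: x=1.0000 theta=-0.3000
After 1 (propagate distance d=34): x=-9.2000 theta=-0.3000
After 2 (thin lens f=11): x=-9.2000 theta=59/110 (≈0.5364)
After 3 (propagate distance d=18): x=5/11 (≈0.4545) theta=59/110 (≈0.5364)
After 4 (thin lens f=13): x=5/11 (≈0.4545) theta=717/1430 (≈0.5014)
After 5 (propagate distance d=30): x=2216/143 (≈15.4965) theta=717/1430 (≈0.5014)
After 6 (thin lens f=49): x=2216/143 (≈15.4965) theta=12973/70070 (≈0.1851)
After 7 (propagate distance d=29): x=1462057/70070 (≈20.8657) theta=12973/70070 (≈0.1851)
After 8 (thin lens f=-31): x=1462057/70070 (≈20.8657) theta=186422/217217 (≈0.8582)
After 9 (propagate distance d=34 (to screen)): x=9882477/197470 (≈50.0455) theta=186422/217217 (≈0.8582)
Rounded to 4 decimal places: x = 50.0455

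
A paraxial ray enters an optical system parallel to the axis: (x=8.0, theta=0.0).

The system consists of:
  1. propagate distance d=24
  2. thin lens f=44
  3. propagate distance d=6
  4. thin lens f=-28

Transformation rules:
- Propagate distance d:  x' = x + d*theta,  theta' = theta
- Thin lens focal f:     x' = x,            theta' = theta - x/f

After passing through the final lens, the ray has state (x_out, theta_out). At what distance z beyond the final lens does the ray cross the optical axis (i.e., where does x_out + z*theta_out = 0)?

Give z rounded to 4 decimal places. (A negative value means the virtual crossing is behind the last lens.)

Initial: x=8.0000 theta=0.0000
After 1 (propagate distance d=24): x=8.0000 theta=0.0000
After 2 (thin lens f=44): x=8.0000 theta=-2/11 (≈-0.1818)
After 3 (propagate distance d=6): x=76/11 (≈6.9091) theta=-2/11 (≈-0.1818)
After 4 (thin lens f=-28): x=76/11 (≈6.9091) theta=5/77 (≈0.0649)
z_focus = -x_out/theta_out = -(76/11)/(5/77) = -106.4000
Rounded to 4 decimal places: z = -106.4000

Answer: -106.4000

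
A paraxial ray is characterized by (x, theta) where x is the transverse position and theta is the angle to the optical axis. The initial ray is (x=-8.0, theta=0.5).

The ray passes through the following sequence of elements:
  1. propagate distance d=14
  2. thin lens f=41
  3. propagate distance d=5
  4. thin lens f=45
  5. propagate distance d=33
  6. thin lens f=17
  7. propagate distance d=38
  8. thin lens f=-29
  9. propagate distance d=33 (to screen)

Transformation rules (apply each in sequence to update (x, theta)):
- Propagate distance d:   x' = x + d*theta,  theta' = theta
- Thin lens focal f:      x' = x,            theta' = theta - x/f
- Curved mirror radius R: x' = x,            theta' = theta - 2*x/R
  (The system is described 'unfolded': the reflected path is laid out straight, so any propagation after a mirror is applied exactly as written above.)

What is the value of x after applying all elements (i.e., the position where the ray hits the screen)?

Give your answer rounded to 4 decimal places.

Answer: -25.4860

Derivation:
Initial: x=-8.0000 theta=0.5000
After 1 (propagate distance d=14): x=-1.0000 theta=0.5000
After 2 (thin lens f=41): x=-1.0000 theta=43/82 (≈0.5244)
After 3 (propagate distance d=5): x=133/82 (≈1.6220) theta=43/82 (≈0.5244)
After 4 (thin lens f=45): x=133/82 (≈1.6220) theta=901/1845 (≈0.4883)
After 5 (propagate distance d=33): x=21817/1230 (≈17.7374) theta=901/1845 (≈0.4883)
After 6 (thin lens f=17): x=21817/1230 (≈17.7374) theta=-34817/62730 (≈-0.5550)
After 7 (propagate distance d=38): x=-210379/62730 (≈-3.3537) theta=-34817/62730 (≈-0.5550)
After 8 (thin lens f=-29): x=-210379/62730 (≈-3.3537) theta=-610036/909585 (≈-0.6707)
After 9 (propagate distance d=33 (to screen)): x=-46363367/1819170 (≈-25.4860) theta=-610036/909585 (≈-0.6707)
Rounded to 4 decimal places: x = -25.4860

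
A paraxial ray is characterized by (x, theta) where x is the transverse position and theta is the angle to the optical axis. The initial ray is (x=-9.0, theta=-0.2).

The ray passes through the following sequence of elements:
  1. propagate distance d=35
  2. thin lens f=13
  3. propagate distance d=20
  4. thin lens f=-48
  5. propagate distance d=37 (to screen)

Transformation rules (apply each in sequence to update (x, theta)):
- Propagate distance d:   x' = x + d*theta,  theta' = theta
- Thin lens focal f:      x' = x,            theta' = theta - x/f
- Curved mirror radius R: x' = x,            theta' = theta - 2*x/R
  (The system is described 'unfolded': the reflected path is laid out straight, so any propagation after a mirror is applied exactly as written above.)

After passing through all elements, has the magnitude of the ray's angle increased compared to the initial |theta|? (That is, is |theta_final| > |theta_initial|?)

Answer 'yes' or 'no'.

Answer: yes

Derivation:
Initial: x=-9.0000 theta=-0.2000
After 1 (propagate distance d=35): x=-16.0000 theta=-0.2000
After 2 (thin lens f=13): x=-16.0000 theta=67/65 (≈1.0308)
After 3 (propagate distance d=20): x=60/13 (≈4.6154) theta=67/65 (≈1.0308)
After 4 (thin lens f=-48): x=60/13 (≈4.6154) theta=293/260 (≈1.1269)
After 5 (propagate distance d=37 (to screen)): x=12041/260 (≈46.3115) theta=293/260 (≈1.1269)
|theta_initial|=0.2000 |theta_final|=293/260 (≈1.1269) -> increased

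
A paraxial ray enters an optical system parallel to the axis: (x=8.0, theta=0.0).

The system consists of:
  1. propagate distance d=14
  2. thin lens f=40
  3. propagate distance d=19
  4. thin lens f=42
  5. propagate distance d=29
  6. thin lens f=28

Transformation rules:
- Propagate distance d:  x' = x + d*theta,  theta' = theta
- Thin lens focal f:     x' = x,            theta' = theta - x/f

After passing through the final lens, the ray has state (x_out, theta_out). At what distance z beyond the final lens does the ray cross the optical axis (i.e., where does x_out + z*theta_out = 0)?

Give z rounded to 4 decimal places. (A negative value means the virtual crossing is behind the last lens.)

Initial: x=8.0000 theta=0.0000
After 1 (propagate distance d=14): x=8.0000 theta=0.0000
After 2 (thin lens f=40): x=8.0000 theta=-0.2000
After 3 (propagate distance d=19): x=4.2000 theta=-0.2000
After 4 (thin lens f=42): x=4.2000 theta=-0.3000
After 5 (propagate distance d=29): x=-4.5000 theta=-0.3000
After 6 (thin lens f=28): x=-4.5000 theta=-39/280 (≈-0.1393)
z_focus = -x_out/theta_out = -(-4.5000)/(-39/280) = -420/13 ≈ -32.3077
Rounded to 4 decimal places: z = -32.3077

Answer: -32.3077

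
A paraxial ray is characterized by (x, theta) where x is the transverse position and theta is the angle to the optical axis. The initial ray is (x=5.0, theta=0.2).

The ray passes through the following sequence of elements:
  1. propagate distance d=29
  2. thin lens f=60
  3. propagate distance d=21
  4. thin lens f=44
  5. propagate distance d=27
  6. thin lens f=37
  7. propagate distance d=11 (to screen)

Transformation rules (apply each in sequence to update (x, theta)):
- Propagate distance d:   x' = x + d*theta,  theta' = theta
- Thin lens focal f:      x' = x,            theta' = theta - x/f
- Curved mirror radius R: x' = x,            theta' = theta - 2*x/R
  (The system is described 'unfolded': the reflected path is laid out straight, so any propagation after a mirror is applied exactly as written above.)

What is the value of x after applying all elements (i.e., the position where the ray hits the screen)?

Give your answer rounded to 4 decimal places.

Answer: 0.8407

Derivation:
Initial: x=5.0000 theta=0.2000
After 1 (propagate distance d=29): x=10.8000 theta=0.2000
After 2 (thin lens f=60): x=10.8000 theta=0.0200
After 3 (propagate distance d=21): x=11.2200 theta=0.0200
After 4 (thin lens f=44): x=11.2200 theta=-0.2350
After 5 (propagate distance d=27): x=4.8750 theta=-0.2350
After 6 (thin lens f=37): x=4.8750 theta=-1357/3700 (≈-0.3668)
After 7 (propagate distance d=11 (to screen)): x=6221/7400 (≈0.8407) theta=-1357/3700 (≈-0.3668)
Rounded to 4 decimal places: x = 0.8407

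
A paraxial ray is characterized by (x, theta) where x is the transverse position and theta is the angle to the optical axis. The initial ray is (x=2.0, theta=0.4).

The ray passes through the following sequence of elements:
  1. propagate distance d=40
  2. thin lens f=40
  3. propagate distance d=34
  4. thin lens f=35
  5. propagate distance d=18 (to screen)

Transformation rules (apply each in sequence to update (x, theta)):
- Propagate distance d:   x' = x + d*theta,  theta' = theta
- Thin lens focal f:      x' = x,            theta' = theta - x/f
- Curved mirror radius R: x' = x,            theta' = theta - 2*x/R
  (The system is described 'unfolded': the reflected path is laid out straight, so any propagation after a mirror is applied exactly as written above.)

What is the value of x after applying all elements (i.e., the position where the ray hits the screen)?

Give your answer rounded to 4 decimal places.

Answer: 7.0171

Derivation:
Initial: x=2.0000 theta=0.4000
After 1 (propagate distance d=40): x=18.0000 theta=0.4000
After 2 (thin lens f=40): x=18.0000 theta=-0.0500
After 3 (propagate distance d=34): x=16.3000 theta=-0.0500
After 4 (thin lens f=35): x=16.3000 theta=-361/700 (≈-0.5157)
After 5 (propagate distance d=18 (to screen)): x=1228/175 (≈7.0171) theta=-361/700 (≈-0.5157)
Rounded to 4 decimal places: x = 7.0171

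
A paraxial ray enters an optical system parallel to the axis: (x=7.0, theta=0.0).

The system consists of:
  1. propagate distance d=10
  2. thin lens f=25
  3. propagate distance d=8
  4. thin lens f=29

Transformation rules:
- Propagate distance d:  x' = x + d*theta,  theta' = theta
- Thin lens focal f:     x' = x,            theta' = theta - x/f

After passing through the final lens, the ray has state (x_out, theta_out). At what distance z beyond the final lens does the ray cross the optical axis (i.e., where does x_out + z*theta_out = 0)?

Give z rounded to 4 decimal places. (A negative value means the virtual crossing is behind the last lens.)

Initial: x=7.0000 theta=0.0000
After 1 (propagate distance d=10): x=7.0000 theta=0.0000
After 2 (thin lens f=25): x=7.0000 theta=-0.2800
After 3 (propagate distance d=8): x=4.7600 theta=-0.2800
After 4 (thin lens f=29): x=4.7600 theta=-322/725 (≈-0.4441)
z_focus = -x_out/theta_out = -(4.7600)/(-322/725) = 493/46 ≈ 10.7174
Rounded to 4 decimal places: z = 10.7174

Answer: 10.7174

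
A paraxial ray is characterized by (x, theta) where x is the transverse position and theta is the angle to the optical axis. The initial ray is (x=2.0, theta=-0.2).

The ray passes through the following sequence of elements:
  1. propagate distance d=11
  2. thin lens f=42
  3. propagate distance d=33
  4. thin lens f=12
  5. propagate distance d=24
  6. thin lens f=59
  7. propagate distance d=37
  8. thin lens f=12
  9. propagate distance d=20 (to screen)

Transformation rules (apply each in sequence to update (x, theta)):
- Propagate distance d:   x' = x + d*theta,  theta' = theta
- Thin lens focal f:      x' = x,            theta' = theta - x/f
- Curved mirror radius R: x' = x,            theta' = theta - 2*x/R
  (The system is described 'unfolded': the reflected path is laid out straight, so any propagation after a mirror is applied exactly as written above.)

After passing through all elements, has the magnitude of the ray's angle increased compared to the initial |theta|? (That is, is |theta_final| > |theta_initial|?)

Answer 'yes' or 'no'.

Initial: x=2.0000 theta=-0.2000
After 1 (propagate distance d=11): x=-0.2000 theta=-0.2000
After 2 (thin lens f=42): x=-0.2000 theta=-41/210 (≈-0.1952)
After 3 (propagate distance d=33): x=-93/14 (≈-6.6429) theta=-41/210 (≈-0.1952)
After 4 (thin lens f=12): x=-93/14 (≈-6.6429) theta=43/120 (≈0.3583)
After 5 (propagate distance d=24): x=137/70 (≈1.9571) theta=43/120 (≈0.3583)
After 6 (thin lens f=59): x=137/70 (≈1.9571) theta=3223/9912 (≈0.3252)
After 7 (propagate distance d=37): x=693251/49560 (≈13.9881) theta=3223/9912 (≈0.3252)
After 8 (thin lens f=12): x=693251/49560 (≈13.9881) theta=-499871/594720 (≈-0.8405)
After 9 (propagate distance d=20 (to screen)): x=-209801/74340 (≈-2.8222) theta=-499871/594720 (≈-0.8405)
|theta_initial|=0.2000 |theta_final|=499871/594720 (≈0.8405) -> increased

Answer: yes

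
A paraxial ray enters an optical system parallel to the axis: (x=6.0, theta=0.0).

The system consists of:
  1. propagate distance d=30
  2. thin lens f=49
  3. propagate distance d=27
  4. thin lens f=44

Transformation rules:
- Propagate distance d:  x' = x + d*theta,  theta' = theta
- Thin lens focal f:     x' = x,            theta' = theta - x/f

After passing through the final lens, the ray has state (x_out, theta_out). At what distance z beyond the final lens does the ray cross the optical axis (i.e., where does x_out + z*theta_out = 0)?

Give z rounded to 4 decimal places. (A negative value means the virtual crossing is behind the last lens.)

Answer: 14.6667

Derivation:
Initial: x=6.0000 theta=0.0000
After 1 (propagate distance d=30): x=6.0000 theta=0.0000
After 2 (thin lens f=49): x=6.0000 theta=-6/49 (≈-0.1224)
After 3 (propagate distance d=27): x=132/49 (≈2.6939) theta=-6/49 (≈-0.1224)
After 4 (thin lens f=44): x=132/49 (≈2.6939) theta=-9/49 (≈-0.1837)
z_focus = -x_out/theta_out = -(132/49)/(-9/49) = 44/3 ≈ 14.6667
Rounded to 4 decimal places: z = 14.6667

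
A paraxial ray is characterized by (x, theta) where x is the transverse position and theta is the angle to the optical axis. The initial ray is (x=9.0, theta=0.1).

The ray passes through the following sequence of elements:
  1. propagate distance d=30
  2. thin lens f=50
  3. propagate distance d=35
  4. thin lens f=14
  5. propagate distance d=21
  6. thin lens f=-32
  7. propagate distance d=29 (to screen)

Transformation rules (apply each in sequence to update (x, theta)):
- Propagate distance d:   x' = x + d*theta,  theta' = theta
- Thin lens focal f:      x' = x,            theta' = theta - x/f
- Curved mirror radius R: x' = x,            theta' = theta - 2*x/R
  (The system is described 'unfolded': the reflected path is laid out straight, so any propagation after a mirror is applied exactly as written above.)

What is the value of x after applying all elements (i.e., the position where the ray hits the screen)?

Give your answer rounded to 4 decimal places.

Answer: -31.1387

Derivation:
Initial: x=9.0000 theta=0.1000
After 1 (propagate distance d=30): x=12.0000 theta=0.1000
After 2 (thin lens f=50): x=12.0000 theta=-0.1400
After 3 (propagate distance d=35): x=7.1000 theta=-0.1400
After 4 (thin lens f=14): x=7.1000 theta=-453/700 (≈-0.6471)
After 5 (propagate distance d=21): x=-6.4900 theta=-453/700 (≈-0.6471)
After 6 (thin lens f=-32): x=-6.4900 theta=-19039/22400 (≈-0.8500)
After 7 (propagate distance d=29 (to screen)): x=-697507/22400 (≈-31.1387) theta=-19039/22400 (≈-0.8500)
Rounded to 4 decimal places: x = -31.1387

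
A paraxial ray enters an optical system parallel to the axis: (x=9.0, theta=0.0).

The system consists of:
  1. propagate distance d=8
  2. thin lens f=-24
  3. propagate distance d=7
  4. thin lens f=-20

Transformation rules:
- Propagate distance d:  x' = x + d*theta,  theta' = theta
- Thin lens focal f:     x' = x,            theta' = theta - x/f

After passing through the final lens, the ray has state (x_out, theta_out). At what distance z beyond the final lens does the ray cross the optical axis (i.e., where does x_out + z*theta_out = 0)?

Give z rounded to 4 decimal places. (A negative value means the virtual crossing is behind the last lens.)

Answer: -12.1569

Derivation:
Initial: x=9.0000 theta=0.0000
After 1 (propagate distance d=8): x=9.0000 theta=0.0000
After 2 (thin lens f=-24): x=9.0000 theta=0.3750
After 3 (propagate distance d=7): x=11.6250 theta=0.3750
After 4 (thin lens f=-20): x=11.6250 theta=153/160 (≈0.9563)
z_focus = -x_out/theta_out = -(11.6250)/(153/160) = -620/51 ≈ -12.1569
Rounded to 4 decimal places: z = -12.1569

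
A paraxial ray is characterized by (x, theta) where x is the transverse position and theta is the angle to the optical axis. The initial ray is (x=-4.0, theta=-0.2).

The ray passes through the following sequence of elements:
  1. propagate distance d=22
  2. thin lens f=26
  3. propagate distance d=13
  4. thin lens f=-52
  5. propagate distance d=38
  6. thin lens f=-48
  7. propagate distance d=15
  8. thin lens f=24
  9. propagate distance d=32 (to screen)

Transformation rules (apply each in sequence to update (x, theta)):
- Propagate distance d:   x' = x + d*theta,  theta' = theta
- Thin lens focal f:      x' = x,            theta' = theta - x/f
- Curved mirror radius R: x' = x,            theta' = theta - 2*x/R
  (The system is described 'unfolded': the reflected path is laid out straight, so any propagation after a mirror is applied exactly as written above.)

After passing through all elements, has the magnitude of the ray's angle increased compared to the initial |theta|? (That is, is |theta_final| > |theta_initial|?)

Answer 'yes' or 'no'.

Initial: x=-4.0000 theta=-0.2000
After 1 (propagate distance d=22): x=-8.4000 theta=-0.2000
After 2 (thin lens f=26): x=-8.4000 theta=8/65 (≈0.1231)
After 3 (propagate distance d=13): x=-6.8000 theta=8/65 (≈0.1231)
After 4 (thin lens f=-52): x=-6.8000 theta=-1/130 (≈-0.0077)
After 5 (propagate distance d=38): x=-461/65 (≈-7.0923) theta=-1/130 (≈-0.0077)
After 6 (thin lens f=-48): x=-461/65 (≈-7.0923) theta=-97/624 (≈-0.1554)
After 7 (propagate distance d=15): x=-9801/1040 (≈-9.4240) theta=-97/624 (≈-0.1554)
After 8 (thin lens f=24): x=-9801/1040 (≈-9.4240) theta=5921/24960 (≈0.2372)
After 9 (propagate distance d=32 (to screen)): x=-5719/3120 (≈-1.8330) theta=5921/24960 (≈0.2372)
|theta_initial|=0.2000 |theta_final|=5921/24960 (≈0.2372) -> increased

Answer: yes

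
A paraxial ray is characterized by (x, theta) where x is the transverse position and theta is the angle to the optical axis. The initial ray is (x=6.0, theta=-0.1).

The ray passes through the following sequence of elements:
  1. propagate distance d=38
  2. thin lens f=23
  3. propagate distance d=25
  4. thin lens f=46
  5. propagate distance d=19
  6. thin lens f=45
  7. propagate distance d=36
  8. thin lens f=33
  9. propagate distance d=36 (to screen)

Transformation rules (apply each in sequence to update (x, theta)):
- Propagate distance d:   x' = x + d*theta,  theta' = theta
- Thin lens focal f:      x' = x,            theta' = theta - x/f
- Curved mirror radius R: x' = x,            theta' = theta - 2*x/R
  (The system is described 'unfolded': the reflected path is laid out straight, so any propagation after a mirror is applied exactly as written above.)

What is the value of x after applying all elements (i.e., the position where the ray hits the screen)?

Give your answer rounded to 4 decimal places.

Initial: x=6.0000 theta=-0.1000
After 1 (propagate distance d=38): x=2.2000 theta=-0.1000
After 2 (thin lens f=23): x=2.2000 theta=-9/46 (≈-0.1957)
After 3 (propagate distance d=25): x=-619/230 (≈-2.6913) theta=-9/46 (≈-0.1957)
After 4 (thin lens f=46): x=-619/230 (≈-2.6913) theta=-1451/10580 (≈-0.1371)
After 5 (propagate distance d=19): x=-56043/10580 (≈-5.2971) theta=-1451/10580 (≈-0.1371)
After 6 (thin lens f=45): x=-56043/10580 (≈-5.2971) theta=-257/13225 (≈-0.0194)
After 7 (propagate distance d=36): x=-317223/52900 (≈-5.9967) theta=-257/13225 (≈-0.0194)
After 8 (thin lens f=33): x=-317223/52900 (≈-5.9967) theta=94433/581900 (≈0.1623)
After 9 (propagate distance d=36 (to screen)): x=-17973/116380 (≈-0.1544) theta=94433/581900 (≈0.1623)
Rounded to 4 decimal places: x = -0.1544

Answer: -0.1544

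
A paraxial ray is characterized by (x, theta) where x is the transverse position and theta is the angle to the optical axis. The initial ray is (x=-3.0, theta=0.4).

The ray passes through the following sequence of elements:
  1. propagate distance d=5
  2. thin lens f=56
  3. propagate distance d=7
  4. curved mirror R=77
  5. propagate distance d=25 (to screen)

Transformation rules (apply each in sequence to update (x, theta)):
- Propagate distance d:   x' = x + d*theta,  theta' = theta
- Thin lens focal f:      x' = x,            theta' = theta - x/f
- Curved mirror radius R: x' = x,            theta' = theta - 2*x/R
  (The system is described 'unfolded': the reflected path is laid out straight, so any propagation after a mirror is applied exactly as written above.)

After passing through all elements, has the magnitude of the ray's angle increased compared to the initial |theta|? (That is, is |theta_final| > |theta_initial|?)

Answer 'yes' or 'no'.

Initial: x=-3.0000 theta=0.4000
After 1 (propagate distance d=5): x=-1.0000 theta=0.4000
After 2 (thin lens f=56): x=-1.0000 theta=117/280 (≈0.4179)
After 3 (propagate distance d=7): x=1.9250 theta=117/280 (≈0.4179)
After 4 (curved mirror R=77): x=1.9250 theta=103/280 (≈0.3679)
After 5 (propagate distance d=25 (to screen)): x=1557/140 (≈11.1214) theta=103/280 (≈0.3679)
|theta_initial|=0.4000 |theta_final|=103/280 (≈0.3679) -> not increased

Answer: no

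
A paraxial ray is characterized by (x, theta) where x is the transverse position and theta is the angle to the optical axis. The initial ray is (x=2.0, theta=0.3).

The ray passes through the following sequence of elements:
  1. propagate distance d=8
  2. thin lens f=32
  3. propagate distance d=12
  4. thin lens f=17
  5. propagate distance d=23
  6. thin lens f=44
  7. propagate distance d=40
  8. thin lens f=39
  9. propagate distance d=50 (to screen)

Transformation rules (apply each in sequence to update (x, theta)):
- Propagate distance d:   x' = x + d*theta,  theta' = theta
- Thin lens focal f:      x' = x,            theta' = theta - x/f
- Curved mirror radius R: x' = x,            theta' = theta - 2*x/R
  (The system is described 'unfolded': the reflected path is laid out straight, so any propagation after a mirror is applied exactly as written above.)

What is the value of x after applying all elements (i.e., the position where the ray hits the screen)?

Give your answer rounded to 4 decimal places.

Answer: -9.9094

Derivation:
Initial: x=2.0000 theta=0.3000
After 1 (propagate distance d=8): x=4.4000 theta=0.3000
After 2 (thin lens f=32): x=4.4000 theta=0.1625
After 3 (propagate distance d=12): x=6.3500 theta=0.1625
After 4 (thin lens f=17): x=6.3500 theta=-287/1360 (≈-0.2110)
After 5 (propagate distance d=23): x=407/272 (≈1.4963) theta=-287/1360 (≈-0.2110)
After 6 (thin lens f=44): x=407/272 (≈1.4963) theta=-1333/5440 (≈-0.2450)
After 7 (propagate distance d=40): x=-2259/272 (≈-8.3051) theta=-1333/5440 (≈-0.2450)
After 8 (thin lens f=39): x=-2259/272 (≈-8.3051) theta=-2269/70720 (≈-0.0321)
After 9 (propagate distance d=50 (to screen)): x=-70079/7072 (≈-9.9094) theta=-2269/70720 (≈-0.0321)
Rounded to 4 decimal places: x = -9.9094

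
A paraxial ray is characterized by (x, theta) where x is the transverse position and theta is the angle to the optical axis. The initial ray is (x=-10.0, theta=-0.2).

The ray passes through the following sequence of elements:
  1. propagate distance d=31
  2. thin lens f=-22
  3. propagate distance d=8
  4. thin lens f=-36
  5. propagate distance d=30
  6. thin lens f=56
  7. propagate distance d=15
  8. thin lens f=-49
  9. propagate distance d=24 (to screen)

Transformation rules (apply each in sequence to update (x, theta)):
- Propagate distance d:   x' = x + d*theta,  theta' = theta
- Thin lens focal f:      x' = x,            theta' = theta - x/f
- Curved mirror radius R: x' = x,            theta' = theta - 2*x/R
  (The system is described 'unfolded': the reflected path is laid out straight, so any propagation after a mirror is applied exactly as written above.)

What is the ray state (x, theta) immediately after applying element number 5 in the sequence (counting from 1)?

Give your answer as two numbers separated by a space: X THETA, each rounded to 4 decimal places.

Initial: x=-10.0000 theta=-0.2000
After 1 (propagate distance d=31): x=-16.2000 theta=-0.2000
After 2 (thin lens f=-22): x=-16.2000 theta=-103/110 (≈-0.9364)
After 3 (propagate distance d=8): x=-1303/55 (≈-23.6909) theta=-103/110 (≈-0.9364)
After 4 (thin lens f=-36): x=-1303/55 (≈-23.6909) theta=-287/180 (≈-1.5944)
After 5 (propagate distance d=30): x=-23603/330 (≈-71.5242) theta=-287/180 (≈-1.5944)
Rounded to 4 decimal places: x = -71.5242, theta = -1.5944

Answer: -71.5242 -1.5944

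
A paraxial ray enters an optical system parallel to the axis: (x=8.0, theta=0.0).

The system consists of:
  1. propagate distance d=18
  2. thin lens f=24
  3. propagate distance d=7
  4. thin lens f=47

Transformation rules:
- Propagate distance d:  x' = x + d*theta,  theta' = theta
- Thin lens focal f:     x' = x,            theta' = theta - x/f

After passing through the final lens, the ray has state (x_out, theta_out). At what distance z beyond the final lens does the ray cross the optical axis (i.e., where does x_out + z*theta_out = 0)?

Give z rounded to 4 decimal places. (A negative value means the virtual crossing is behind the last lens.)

Initial: x=8.0000 theta=0.0000
After 1 (propagate distance d=18): x=8.0000 theta=0.0000
After 2 (thin lens f=24): x=8.0000 theta=-1/3 (≈-0.3333)
After 3 (propagate distance d=7): x=17/3 (≈5.6667) theta=-1/3 (≈-0.3333)
After 4 (thin lens f=47): x=17/3 (≈5.6667) theta=-64/141 (≈-0.4539)
z_focus = -x_out/theta_out = -(17/3)/(-64/141) = 799/64 ≈ 12.4844
Rounded to 4 decimal places: z = 12.4844

Answer: 12.4844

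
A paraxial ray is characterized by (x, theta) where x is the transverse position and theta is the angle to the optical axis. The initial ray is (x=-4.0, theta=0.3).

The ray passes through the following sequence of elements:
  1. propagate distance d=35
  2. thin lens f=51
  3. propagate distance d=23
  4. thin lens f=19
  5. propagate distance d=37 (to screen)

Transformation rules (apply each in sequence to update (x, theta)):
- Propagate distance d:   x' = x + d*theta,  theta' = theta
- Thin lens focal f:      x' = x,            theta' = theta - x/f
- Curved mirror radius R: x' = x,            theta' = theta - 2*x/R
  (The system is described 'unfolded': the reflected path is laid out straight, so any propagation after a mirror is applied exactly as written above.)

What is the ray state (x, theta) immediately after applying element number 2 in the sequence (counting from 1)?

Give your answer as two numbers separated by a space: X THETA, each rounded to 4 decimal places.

Answer: 6.5000 0.1725

Derivation:
Initial: x=-4.0000 theta=0.3000
After 1 (propagate distance d=35): x=6.5000 theta=0.3000
After 2 (thin lens f=51): x=6.5000 theta=44/255 (≈0.1725)
Rounded to 4 decimal places: x = 6.5000, theta = 0.1725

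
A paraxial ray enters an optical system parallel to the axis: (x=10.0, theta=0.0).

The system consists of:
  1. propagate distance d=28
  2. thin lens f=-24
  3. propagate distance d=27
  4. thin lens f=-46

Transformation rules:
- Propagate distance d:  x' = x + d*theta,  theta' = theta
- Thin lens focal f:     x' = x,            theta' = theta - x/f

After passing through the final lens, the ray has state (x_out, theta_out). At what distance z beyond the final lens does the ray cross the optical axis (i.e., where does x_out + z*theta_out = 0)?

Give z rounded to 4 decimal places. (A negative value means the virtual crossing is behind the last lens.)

Initial: x=10.0000 theta=0.0000
After 1 (propagate distance d=28): x=10.0000 theta=0.0000
After 2 (thin lens f=-24): x=10.0000 theta=5/12 (≈0.4167)
After 3 (propagate distance d=27): x=21.2500 theta=5/12 (≈0.4167)
After 4 (thin lens f=-46): x=21.2500 theta=485/552 (≈0.8786)
z_focus = -x_out/theta_out = -(21.2500)/(485/552) = -2346/97 ≈ -24.1856
Rounded to 4 decimal places: z = -24.1856

Answer: -24.1856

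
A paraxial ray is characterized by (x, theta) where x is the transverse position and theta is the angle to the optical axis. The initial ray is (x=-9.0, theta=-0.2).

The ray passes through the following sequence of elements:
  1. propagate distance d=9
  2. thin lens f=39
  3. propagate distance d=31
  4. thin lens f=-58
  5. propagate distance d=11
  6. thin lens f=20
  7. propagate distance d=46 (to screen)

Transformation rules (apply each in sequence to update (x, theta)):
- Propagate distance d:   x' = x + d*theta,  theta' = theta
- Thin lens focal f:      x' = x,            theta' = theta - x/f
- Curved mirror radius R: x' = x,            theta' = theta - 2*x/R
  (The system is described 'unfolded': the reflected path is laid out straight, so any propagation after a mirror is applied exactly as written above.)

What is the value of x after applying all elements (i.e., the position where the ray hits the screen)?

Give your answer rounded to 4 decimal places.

Initial: x=-9.0000 theta=-0.2000
After 1 (propagate distance d=9): x=-10.8000 theta=-0.2000
After 2 (thin lens f=39): x=-10.8000 theta=1/13 (≈0.0769)
After 3 (propagate distance d=31): x=-547/65 (≈-8.4154) theta=1/13 (≈0.0769)
After 4 (thin lens f=-58): x=-547/65 (≈-8.4154) theta=-257/3770 (≈-0.0682)
After 5 (propagate distance d=11): x=-34553/3770 (≈-9.1653) theta=-257/3770 (≈-0.0682)
After 6 (thin lens f=20): x=-34553/3770 (≈-9.1653) theta=29413/75400 (≈0.3901)
After 7 (propagate distance d=46 (to screen)): x=330969/37700 (≈8.7790) theta=29413/75400 (≈0.3901)
Rounded to 4 decimal places: x = 8.7790

Answer: 8.7790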